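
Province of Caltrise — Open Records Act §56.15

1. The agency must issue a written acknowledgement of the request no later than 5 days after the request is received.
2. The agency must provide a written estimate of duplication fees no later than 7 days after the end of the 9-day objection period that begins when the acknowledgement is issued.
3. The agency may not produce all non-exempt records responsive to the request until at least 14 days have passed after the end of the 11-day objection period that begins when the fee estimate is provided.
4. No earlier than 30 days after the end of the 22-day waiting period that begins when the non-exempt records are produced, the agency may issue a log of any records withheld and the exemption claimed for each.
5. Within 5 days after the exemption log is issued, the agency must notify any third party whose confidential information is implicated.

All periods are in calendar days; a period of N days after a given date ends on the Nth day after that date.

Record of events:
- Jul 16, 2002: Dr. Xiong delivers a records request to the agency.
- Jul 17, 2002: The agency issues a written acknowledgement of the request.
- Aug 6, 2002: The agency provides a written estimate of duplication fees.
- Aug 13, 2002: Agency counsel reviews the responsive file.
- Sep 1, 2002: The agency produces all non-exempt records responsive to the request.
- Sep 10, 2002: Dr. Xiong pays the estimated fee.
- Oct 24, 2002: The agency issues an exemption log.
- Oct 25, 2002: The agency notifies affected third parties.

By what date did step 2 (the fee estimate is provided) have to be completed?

The acknowledgement is issued on Jul 17, 2002; the 9-day objection period therefore ends Jul 26, 2002, and step 2 runs from that date. 7 days after Jul 26, 2002 is Aug 2, 2002.

Aug 2, 2002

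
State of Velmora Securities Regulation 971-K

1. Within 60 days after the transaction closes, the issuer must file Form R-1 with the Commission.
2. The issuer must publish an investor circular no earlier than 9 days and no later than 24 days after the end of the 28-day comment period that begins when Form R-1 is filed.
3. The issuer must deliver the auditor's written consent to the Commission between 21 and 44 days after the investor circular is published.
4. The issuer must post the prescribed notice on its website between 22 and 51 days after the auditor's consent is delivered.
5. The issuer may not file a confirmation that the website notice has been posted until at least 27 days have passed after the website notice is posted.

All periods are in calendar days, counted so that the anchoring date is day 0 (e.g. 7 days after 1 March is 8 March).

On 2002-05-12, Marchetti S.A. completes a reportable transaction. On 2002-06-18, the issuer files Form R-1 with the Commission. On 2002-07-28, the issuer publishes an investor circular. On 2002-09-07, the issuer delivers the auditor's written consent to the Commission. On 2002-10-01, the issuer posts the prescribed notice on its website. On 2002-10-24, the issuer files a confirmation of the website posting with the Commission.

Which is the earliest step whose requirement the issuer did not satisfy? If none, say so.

Step 5

(1) due by 2002-05-12 + 60 days = 2002-07-11; completed 2002-06-18, before the deadline.
(2) the permitted window runs from 2002-07-16 + 9 = 2002-07-25 to 2002-07-16 + 24 = 2002-08-09; 2002-07-28 falls inside that range.
(3) the permitted window runs from 2002-07-28 + 21 = 2002-08-18 to 2002-07-28 + 44 = 2002-09-10; done 2002-09-07 — within the window.
(4) the permitted window runs from 2002-09-07 + 22 = 2002-09-29 to 2002-09-07 + 51 = 2002-10-28; done 2002-10-01 — within the window.
(5) permitted from 2002-10-01 + 27 days = 2002-10-28 onward; 2002-10-24 is 4 days before the earliest permitted date.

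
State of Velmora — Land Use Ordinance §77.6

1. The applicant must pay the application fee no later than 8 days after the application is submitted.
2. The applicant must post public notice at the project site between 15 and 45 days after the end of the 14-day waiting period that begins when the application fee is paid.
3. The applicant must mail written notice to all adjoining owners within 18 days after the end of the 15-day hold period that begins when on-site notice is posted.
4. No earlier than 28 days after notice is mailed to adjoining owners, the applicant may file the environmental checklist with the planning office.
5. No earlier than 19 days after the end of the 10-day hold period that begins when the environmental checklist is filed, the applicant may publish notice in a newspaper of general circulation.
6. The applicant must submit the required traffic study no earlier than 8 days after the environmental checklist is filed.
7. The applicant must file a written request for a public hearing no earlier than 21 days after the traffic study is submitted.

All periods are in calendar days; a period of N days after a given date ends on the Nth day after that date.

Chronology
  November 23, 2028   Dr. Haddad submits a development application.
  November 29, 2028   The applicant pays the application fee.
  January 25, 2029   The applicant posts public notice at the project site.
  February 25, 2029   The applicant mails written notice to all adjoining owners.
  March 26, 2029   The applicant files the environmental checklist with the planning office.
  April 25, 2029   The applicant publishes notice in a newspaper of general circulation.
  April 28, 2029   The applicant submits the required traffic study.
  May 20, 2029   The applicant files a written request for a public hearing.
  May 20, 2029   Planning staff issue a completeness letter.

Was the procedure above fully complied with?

(1) due by November 23, 2028 + 8 days = December 1, 2028; completed November 29, 2028, before the deadline.
(2) the permitted window runs from December 13, 2028 + 15 = December 28, 2028 to December 13, 2028 + 45 = January 27, 2029; done January 25, 2029, which is between those dates.
(3) due by February 9, 2029 + 18 days = February 27, 2029; completed February 25, 2029, before the deadline.
(4) permitted from February 25, 2029 + 28 days = March 25, 2029 onward; done March 26, 2029, after the minimum wait.
(5) permitted from April 5, 2029 + 19 days = April 24, 2029 onward; done April 25, 2029 — permitted.
(6) permitted from March 26, 2029 + 8 days = April 3, 2029 onward; done April 28, 2029 — permitted.
(7) permitted from April 28, 2029 + 21 days = May 19, 2029 onward; done May 20, 2029, after the minimum wait.

Yes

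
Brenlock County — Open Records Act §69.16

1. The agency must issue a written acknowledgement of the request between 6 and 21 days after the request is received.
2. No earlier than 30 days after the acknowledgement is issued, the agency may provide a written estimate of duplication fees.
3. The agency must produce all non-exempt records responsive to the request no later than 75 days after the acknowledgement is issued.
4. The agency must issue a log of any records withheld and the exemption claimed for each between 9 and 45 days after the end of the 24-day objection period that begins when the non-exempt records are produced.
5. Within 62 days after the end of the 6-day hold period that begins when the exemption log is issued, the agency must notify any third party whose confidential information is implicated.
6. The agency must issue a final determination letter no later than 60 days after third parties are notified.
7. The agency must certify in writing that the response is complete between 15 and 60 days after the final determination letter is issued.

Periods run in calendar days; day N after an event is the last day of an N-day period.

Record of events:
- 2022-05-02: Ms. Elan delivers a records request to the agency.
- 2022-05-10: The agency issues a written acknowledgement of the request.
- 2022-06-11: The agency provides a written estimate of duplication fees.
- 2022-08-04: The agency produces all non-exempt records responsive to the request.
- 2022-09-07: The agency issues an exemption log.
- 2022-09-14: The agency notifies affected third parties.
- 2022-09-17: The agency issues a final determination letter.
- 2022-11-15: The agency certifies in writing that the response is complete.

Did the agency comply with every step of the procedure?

Step 1: the window is 6–21 days after 2022-05-02 (when the request is received), so 2022-05-08 through 2022-05-23; done 2022-05-10 — within the window.
Step 2: the earliest permitted date is 30 days after 2022-05-10 (when the acknowledgement is issued), i.e. 2022-06-09; 2022-06-11 is on or after that date.
Step 3: 75 days after 2022-05-10 (when the acknowledgement is issued) is 2022-07-24; not done until 2022-08-04, 11 days after the deadline.
Later steps need not be reached.

No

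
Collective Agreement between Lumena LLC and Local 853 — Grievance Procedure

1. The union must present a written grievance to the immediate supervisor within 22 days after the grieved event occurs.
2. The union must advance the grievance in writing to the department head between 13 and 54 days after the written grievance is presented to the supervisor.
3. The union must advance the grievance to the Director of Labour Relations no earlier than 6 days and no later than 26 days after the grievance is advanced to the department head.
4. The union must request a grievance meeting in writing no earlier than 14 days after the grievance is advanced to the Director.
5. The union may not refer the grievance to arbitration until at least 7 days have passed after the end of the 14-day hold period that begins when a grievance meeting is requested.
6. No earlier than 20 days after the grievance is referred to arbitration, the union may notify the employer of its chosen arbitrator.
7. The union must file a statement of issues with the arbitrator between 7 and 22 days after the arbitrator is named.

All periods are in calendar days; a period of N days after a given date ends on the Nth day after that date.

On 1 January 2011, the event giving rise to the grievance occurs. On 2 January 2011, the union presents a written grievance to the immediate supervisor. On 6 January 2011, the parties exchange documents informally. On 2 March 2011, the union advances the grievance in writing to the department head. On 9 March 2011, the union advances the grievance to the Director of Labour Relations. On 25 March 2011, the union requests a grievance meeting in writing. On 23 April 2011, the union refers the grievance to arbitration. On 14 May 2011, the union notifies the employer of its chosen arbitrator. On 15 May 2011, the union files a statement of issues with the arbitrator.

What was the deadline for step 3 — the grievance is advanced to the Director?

Step 3 runs from 2 March 2011, when the grievance is advanced to the department head. The window is 6–26 days after 2 March 2011; it closes on 28 March 2011.

28 March 2011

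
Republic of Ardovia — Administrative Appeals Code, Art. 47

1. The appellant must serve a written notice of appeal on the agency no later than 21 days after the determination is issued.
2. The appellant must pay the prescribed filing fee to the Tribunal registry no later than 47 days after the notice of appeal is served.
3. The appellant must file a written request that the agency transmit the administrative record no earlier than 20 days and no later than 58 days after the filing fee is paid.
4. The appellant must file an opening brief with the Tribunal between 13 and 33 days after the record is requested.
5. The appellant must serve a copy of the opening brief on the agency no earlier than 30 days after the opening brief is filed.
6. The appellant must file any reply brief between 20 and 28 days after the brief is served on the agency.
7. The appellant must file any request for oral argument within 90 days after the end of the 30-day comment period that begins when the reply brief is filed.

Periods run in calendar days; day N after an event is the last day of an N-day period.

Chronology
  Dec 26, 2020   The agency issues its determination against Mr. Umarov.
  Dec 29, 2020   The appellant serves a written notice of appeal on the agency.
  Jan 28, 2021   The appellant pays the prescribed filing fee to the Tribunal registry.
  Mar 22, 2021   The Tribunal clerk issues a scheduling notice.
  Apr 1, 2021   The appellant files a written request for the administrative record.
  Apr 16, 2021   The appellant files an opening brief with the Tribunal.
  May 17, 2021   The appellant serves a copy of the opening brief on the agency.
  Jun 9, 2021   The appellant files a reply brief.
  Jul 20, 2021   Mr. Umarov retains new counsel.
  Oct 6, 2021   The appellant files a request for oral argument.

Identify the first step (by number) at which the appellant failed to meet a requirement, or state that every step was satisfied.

Step 3

Step 1 — counting 21 days from Dec 26, 2020 (when the determination is issued) gives a deadline of Jan 16, 2021; done Dec 29, 2020 — timely.
Step 2 — counting 47 days from Dec 29, 2020 (when the notice of appeal is served) gives a deadline of Feb 14, 2021; done Jan 28, 2021 — timely.
Step 3 — 20 and 58 days from Jan 28, 2021 (when the filing fee is paid) are Feb 17, 2021 and Mar 27, 2021 respectively; Apr 1, 2021 is 5 days past the end of the window.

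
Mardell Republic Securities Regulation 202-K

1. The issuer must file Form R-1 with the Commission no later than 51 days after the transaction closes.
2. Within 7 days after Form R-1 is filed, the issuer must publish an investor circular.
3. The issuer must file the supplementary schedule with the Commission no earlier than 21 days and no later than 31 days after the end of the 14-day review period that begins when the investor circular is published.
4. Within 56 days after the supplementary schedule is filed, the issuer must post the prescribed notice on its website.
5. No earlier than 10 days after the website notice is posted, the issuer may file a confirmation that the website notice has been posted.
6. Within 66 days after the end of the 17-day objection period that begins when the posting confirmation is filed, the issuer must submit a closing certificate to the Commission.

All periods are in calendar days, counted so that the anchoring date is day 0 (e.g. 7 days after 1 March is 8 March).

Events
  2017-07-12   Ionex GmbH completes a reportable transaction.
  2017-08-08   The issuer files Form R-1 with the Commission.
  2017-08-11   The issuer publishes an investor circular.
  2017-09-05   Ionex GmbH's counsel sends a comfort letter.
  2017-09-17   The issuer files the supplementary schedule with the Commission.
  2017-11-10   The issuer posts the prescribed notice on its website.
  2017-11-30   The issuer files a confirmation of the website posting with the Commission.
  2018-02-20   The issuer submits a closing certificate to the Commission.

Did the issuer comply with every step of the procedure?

Yes

(1) due by 2017-07-12 + 51 days = 2017-09-01; 2017-08-08 is within that limit.
(2) due by 2017-08-08 + 7 days = 2017-08-15; 2017-08-11 is within that limit.
(3) the permitted window runs from 2017-08-25 + 21 = 2017-09-15 to 2017-08-25 + 31 = 2017-09-25; done 2017-09-17, which is between those dates.
(4) due by 2017-09-17 + 56 days = 2017-11-12; done 2017-11-10 — timely.
(5) permitted from 2017-11-10 + 10 days = 2017-11-20 onward; done 2017-11-30 — permitted.
(6) due by 2017-12-17 + 66 days = 2018-02-21; done 2018-02-20 — timely.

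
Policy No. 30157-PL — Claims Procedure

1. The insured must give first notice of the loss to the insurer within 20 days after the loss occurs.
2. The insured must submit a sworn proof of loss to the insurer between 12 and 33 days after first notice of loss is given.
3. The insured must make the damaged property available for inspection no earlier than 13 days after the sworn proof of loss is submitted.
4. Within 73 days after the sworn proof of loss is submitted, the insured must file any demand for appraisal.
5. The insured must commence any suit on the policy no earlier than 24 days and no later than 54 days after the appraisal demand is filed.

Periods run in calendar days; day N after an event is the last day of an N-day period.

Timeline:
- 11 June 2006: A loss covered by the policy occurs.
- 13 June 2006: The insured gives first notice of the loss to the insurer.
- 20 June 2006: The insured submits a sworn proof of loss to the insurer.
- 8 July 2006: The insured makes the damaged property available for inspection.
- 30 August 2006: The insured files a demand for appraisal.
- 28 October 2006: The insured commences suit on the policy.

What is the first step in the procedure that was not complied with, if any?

Step 1 — counting 20 days from 11 June 2006 (when the loss occurs) gives a deadline of 1 July 2006; 13 June 2006 is within that limit.
Step 2 — 12 and 33 days from 13 June 2006 (when first notice of loss is given) are 25 June 2006 and 16 July 2006 respectively; 20 June 2006 is 5 days too early.
Later steps need not be reached.

Step 2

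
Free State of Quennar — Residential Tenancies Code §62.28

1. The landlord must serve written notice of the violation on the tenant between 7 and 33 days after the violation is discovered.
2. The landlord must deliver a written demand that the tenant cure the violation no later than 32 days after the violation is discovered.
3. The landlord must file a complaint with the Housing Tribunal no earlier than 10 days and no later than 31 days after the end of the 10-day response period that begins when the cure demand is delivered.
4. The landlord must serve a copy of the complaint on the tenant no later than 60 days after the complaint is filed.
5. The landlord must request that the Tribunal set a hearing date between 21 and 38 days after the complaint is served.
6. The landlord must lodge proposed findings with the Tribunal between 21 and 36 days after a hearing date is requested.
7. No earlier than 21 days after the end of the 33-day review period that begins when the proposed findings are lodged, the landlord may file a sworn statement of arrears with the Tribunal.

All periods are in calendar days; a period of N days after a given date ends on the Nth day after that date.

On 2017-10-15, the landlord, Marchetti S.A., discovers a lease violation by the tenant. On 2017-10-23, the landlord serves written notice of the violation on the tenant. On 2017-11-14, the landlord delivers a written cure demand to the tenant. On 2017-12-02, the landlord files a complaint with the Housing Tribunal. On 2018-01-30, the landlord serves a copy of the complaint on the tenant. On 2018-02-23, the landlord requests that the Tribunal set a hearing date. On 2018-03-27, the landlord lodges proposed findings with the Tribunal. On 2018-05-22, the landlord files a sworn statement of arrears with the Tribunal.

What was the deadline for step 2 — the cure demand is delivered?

2017-11-16

Step 2 runs from 2017-10-15, when the violation is discovered. 32 days after 2017-10-15 is 2017-11-16.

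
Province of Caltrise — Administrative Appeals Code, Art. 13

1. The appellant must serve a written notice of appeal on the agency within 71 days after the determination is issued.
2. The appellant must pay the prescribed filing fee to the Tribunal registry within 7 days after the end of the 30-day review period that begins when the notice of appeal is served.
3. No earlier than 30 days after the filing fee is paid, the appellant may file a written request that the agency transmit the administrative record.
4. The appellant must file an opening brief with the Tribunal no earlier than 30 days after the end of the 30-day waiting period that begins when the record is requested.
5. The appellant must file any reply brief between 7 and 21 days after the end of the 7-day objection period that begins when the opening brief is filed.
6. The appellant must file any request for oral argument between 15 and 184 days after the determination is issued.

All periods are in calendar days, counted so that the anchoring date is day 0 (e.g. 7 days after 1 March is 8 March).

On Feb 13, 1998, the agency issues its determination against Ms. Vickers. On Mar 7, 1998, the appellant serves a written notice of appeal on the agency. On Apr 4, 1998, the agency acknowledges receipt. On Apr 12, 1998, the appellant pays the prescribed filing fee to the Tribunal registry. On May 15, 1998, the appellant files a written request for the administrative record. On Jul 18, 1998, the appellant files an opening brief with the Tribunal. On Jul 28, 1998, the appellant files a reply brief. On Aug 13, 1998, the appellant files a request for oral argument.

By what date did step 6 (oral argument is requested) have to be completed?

Aug 16, 1998

Step 6 runs from Feb 13, 1998, when the determination is issued. The window is 15–184 days after Feb 13, 1998; it closes on Aug 16, 1998.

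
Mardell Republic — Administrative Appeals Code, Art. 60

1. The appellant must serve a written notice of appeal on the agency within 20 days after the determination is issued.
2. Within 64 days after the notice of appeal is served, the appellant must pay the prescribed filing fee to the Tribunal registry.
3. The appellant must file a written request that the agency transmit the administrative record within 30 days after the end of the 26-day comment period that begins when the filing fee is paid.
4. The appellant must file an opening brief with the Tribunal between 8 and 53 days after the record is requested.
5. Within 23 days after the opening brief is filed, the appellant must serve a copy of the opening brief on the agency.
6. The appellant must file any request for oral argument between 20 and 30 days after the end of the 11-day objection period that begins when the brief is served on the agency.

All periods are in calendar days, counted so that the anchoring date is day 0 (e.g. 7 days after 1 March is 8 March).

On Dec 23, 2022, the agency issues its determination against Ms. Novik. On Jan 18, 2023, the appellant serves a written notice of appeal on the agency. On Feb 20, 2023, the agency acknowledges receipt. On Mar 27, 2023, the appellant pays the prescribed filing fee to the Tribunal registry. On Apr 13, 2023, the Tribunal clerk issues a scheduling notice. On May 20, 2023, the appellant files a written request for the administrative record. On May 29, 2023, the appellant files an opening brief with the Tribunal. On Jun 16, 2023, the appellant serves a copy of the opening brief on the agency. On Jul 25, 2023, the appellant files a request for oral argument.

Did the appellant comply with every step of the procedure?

No

(1) due by Dec 23, 2022 + 20 days = Jan 12, 2023; not done until Jan 18, 2023, 6 days after the deadline.
The procedure was therefore not followed at step 1.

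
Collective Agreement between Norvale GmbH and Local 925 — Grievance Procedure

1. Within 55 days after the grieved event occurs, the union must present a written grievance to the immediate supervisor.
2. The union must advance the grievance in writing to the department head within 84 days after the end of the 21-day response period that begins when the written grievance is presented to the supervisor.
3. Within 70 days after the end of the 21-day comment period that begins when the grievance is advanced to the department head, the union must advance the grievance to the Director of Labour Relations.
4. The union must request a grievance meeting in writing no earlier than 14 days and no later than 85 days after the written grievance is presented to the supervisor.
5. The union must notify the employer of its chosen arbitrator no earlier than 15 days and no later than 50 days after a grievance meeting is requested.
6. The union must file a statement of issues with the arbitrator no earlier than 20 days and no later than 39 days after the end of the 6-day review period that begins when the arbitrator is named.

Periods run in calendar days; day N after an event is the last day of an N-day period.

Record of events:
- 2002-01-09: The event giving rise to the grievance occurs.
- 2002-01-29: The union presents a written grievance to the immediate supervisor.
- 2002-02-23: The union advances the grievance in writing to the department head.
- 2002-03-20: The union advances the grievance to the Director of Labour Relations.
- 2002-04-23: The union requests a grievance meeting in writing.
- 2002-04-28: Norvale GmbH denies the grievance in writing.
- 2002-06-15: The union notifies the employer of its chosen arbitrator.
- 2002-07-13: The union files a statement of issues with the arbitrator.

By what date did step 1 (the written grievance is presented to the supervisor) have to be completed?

2002-03-05

Step 1 runs from 2002-01-09, when the grieved event occurs. 55 days after 2002-01-09 is 2002-03-05.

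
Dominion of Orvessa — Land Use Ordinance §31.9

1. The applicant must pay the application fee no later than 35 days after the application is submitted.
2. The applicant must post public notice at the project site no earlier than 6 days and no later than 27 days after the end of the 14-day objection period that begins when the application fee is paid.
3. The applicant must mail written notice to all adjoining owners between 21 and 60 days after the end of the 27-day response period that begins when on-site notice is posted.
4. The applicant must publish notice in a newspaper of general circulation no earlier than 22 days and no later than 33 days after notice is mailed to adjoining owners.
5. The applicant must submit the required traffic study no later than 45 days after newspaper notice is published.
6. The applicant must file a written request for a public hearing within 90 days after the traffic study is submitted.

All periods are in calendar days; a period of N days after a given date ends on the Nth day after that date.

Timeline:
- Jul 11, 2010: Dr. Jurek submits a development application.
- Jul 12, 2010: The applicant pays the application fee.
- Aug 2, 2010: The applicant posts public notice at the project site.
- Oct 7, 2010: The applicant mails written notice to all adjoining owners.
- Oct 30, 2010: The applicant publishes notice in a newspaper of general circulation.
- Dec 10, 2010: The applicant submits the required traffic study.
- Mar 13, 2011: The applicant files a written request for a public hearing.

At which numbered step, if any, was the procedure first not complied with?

Step 1: 35 days after Jul 11, 2010 (when the application is submitted) is Aug 15, 2010; Jul 12, 2010 is within that limit.
Step 2: the window is 6–27 days after Jul 26, 2010 (end of the 14-day objection period, which began when the application fee is paid on Jul 12, 2010), so Aug 1, 2010 through Aug 22, 2010; done Aug 2, 2010 — within the window.
Step 3: the window is 21–60 days after Aug 29, 2010 (end of the 27-day response period, which began when on-site notice is posted on Aug 2, 2010), so Sep 19, 2010 through Oct 28, 2010; done Oct 7, 2010 — within the window.
Step 4: the window is 22–33 days after Oct 7, 2010 (when notice is mailed to adjoining owners), so Oct 29, 2010 through Nov 9, 2010; done Oct 30, 2010 — within the window.
Step 5: 45 days after Oct 30, 2010 (when newspaper notice is published) is Dec 14, 2010; completed Dec 10, 2010, before the deadline.
Step 6: 90 days after Dec 10, 2010 (when the traffic study is submitted) is Mar 10, 2011; done Mar 13, 2011 — 3 days late.

Step 6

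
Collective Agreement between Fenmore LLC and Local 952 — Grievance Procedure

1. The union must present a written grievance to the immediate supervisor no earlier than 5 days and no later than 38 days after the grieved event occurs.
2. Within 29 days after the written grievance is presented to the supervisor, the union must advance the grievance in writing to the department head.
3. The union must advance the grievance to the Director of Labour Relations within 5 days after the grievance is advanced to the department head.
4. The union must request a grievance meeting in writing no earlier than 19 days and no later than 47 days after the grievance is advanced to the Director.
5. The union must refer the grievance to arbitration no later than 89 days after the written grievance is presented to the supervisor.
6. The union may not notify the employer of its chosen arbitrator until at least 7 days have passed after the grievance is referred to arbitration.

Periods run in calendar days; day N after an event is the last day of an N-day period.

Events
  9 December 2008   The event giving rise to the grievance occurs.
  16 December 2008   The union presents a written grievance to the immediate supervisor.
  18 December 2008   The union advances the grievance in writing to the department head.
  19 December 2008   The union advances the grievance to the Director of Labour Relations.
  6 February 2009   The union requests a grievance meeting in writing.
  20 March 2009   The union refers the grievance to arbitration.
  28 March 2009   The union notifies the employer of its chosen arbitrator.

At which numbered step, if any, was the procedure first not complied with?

Step 4

Step 1: the window is 5–38 days after 9 December 2008 (when the grieved event occurs), so 14 December 2008 through 16 January 2009; 16 December 2008 falls inside that range.
Step 2: 29 days after 16 December 2008 (when the written grievance is presented to the supervisor) is 14 January 2009; 18 December 2008 is within that limit.
Step 3: 5 days after 18 December 2008 (when the grievance is advanced to the department head) is 23 December 2008; 19 December 2008 is within that limit.
Step 4: the window is 19–47 days after 19 December 2008 (when the grievance is advanced to the Director), so 7 January 2009 through 4 February 2009; 6 February 2009 is 2 days past the end of the window.
Later steps need not be reached.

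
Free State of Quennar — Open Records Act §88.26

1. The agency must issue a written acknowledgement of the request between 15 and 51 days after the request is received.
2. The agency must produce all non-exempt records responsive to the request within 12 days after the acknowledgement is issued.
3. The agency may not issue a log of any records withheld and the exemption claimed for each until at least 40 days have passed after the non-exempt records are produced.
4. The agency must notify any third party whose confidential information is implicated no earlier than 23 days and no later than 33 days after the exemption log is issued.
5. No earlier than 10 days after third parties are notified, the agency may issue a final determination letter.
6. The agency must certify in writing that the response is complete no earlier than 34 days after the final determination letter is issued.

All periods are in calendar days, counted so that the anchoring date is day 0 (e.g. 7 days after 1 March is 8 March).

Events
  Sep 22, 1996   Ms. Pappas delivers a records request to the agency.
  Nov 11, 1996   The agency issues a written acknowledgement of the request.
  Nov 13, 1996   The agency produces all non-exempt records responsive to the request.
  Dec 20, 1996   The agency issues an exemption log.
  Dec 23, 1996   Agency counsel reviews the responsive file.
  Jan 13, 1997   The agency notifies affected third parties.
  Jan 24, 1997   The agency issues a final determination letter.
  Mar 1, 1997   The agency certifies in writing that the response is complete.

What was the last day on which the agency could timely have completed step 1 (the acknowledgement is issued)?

Nov 12, 1996

Step 1 runs from Sep 22, 1996, when the request is received. The window is 15–51 days after Sep 22, 1996; it closes on Nov 12, 1996.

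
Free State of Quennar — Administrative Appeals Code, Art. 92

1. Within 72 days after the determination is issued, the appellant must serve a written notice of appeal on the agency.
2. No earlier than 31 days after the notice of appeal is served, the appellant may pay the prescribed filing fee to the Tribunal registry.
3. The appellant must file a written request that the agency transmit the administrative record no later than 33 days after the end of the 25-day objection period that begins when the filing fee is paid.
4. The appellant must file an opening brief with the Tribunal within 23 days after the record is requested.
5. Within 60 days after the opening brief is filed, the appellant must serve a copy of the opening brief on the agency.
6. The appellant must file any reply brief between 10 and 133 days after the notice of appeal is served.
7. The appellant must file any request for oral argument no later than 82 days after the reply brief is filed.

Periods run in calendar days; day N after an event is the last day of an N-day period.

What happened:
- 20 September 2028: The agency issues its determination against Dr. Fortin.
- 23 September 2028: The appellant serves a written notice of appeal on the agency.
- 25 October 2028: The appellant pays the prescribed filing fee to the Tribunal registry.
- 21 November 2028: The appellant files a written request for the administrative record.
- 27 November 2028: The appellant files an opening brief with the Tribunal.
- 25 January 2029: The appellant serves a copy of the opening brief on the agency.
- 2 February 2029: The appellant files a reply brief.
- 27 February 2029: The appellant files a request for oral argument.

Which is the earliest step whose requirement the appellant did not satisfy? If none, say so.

(1) due by 20 September 2028 + 72 days = 1 December 2028; completed 23 September 2028, before the deadline.
(2) permitted from 23 September 2028 + 31 days = 24 October 2028 onward; 25 October 2028 is on or after that date.
(3) due by 19 November 2028 + 33 days = 22 December 2028; done 21 November 2028 — timely.
(4) due by 21 November 2028 + 23 days = 14 December 2028; completed 27 November 2028, before the deadline.
(5) due by 27 November 2028 + 60 days = 26 January 2029; 25 January 2029 is within that limit.
(6) the permitted window runs from 23 September 2028 + 10 = 3 October 2028 to 23 September 2028 + 133 = 3 February 2029; 2 February 2029 falls inside that range.
(7) due by 2 February 2029 + 82 days = 25 April 2029; completed 27 February 2029, before the deadline.

None — every step was satisfied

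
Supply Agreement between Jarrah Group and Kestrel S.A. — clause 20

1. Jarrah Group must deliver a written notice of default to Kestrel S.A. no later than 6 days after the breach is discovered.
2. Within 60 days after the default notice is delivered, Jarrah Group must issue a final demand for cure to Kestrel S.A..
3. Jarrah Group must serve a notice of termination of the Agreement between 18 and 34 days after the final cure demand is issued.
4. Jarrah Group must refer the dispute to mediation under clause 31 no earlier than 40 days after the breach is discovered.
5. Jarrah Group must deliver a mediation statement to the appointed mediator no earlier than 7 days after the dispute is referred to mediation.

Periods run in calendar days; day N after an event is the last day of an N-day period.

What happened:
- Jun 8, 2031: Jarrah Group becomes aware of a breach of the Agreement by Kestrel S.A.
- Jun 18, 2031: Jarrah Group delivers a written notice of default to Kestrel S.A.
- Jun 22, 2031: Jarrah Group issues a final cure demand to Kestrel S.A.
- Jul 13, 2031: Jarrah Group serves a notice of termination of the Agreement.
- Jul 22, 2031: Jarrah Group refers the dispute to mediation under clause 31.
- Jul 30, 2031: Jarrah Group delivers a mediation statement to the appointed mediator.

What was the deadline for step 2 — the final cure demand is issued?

Aug 17, 2031

Step 2 runs from Jun 18, 2031, when the default notice is delivered. 60 days after Jun 18, 2031 is Aug 17, 2031.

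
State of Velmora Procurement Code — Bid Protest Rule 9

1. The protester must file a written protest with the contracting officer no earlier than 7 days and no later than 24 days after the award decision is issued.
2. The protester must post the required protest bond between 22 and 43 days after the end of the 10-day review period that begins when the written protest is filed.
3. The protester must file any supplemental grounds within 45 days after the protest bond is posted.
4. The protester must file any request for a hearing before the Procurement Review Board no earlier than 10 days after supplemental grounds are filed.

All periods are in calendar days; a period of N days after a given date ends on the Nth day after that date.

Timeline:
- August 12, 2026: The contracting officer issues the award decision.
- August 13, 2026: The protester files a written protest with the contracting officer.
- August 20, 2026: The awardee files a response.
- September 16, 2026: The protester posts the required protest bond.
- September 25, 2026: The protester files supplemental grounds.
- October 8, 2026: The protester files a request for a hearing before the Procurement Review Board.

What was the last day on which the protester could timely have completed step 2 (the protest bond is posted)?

The written protest is filed on August 13, 2026; the 10-day review period therefore ends August 23, 2026, and step 2 runs from that date. The window is 22–43 days after August 23, 2026; it closes on October 5, 2026.

October 5, 2026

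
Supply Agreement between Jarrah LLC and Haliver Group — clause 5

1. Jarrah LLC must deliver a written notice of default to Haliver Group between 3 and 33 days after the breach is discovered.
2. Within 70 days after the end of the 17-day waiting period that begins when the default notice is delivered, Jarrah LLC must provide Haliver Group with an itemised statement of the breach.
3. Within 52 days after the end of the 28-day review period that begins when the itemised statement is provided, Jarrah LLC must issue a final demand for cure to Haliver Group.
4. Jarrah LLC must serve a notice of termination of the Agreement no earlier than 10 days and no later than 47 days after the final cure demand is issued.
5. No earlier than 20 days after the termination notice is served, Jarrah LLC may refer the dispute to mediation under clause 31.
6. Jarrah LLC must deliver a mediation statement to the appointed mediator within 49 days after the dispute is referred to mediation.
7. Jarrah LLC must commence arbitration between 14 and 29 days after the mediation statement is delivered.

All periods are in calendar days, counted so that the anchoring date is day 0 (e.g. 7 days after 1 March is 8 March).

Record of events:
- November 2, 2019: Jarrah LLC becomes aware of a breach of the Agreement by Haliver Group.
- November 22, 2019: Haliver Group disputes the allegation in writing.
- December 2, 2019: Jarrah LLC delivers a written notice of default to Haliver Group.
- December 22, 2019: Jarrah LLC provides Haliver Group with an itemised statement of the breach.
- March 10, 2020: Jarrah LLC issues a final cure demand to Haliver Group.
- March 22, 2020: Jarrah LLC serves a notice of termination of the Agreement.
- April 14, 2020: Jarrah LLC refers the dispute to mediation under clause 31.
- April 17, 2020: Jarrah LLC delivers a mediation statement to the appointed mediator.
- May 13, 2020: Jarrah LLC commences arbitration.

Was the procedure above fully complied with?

Yes

Step 1 — 3 and 33 days from November 2, 2019 (when the breach is discovered) are November 5, 2019 and December 5, 2019 respectively; December 2, 2019 falls inside that range.
Step 2 — counting 70 days from December 19, 2019 (end of the 17-day waiting period, which began when the default notice is delivered on December 2, 2019) gives a deadline of February 27, 2020; done December 22, 2019 — timely.
Step 3 — counting 52 days from January 19, 2020 (end of the 28-day review period, which began when the itemised statement is provided on December 22, 2019) gives a deadline of March 11, 2020; completed March 10, 2020, before the deadline.
Step 4 — 10 and 47 days from March 10, 2020 (when the final cure demand is issued) are March 20, 2020 and April 26, 2020 respectively; done March 22, 2020, which is between those dates.
Step 5 — must wait 20 days from March 22, 2020 (when the termination notice is served), so not before April 11, 2020; done April 14, 2020 — permitted.
Step 6 — counting 49 days from April 14, 2020 (when the dispute is referred to mediation) gives a deadline of June 2, 2020; completed April 17, 2020, before the deadline.
Step 7 — 14 and 29 days from April 17, 2020 (when the mediation statement is delivered) are May 1, 2020 and May 16, 2020 respectively; done May 13, 2020, which is between those dates.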